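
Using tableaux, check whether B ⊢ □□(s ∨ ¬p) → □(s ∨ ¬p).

Valid in B

Tableau for the negation ¬(□□(s ∨ ¬p) → □(s ∨ ¬p)):
1. ¬(□□(s ∨ ¬p) → □(s ∨ ¬p)), 0
2. □□(s ∨ ¬p), 0
3. ¬□(s ∨ ¬p), 0
4. □(s ∨ ¬p), 0
5. s ∨ ¬p, 0
6. ¬p, 0
7. ¬(s ∨ ¬p), 1
8. ¬s, 1
9. p, 1
10. □(s ∨ ¬p), 1
11. s ∨ ¬p, 1
12. ¬p, 1
Accessibility: 0R0, 0R1, 1R0, 1R1
Branch closes: p and ¬p both at 1.
All branches of the negation close; one closing branch shown above.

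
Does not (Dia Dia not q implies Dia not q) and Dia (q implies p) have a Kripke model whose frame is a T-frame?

1. not (Dia Dia not q implies Dia not q) and Dia (q implies p), u
2. not (Dia Dia not q implies Dia not q), u
3. Dia (q implies p), u
4. Dia Dia not q, u
5. not Dia not q, u
6. q, u
7. q implies p, v
8. q, v
9. p, v
10. Dia not q, w
11. q, w
12. not q, x
Accessibility: uRu, uRv, uRw, vRv, wRw, wRx, xRx

Satisfiable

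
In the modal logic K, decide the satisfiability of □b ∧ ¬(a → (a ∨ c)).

Unsatisfiable

1. □b ∧ ¬(a → (a ∨ c)), u
2. □b, u
3. ¬(a → (a ∨ c)), u
4. a, u
5. ¬(a ∨ c), u
6. ¬a, u
7. ¬c, u
Branch closes: a and ¬a both at u.
All branches of the tableau close; one closing branch shown above.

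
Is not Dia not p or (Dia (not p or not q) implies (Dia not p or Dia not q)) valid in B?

Yes, valid

Tableau for the negation not (not Dia not p or (Dia (not p or not q) implies (Dia not p or Dia not q))):
1. not (not Dia not p or (Dia (not p or not q) implies (Dia not p or Dia not q))), w0
2. Dia not p, w0   [neg-or-rule on 1]
3. not (Dia (not p or not q) implies (Dia not p or Dia not q)), w0   [neg-or-rule on 1]
4. Dia (not p or not q), w0   [neg-implies-rule on 3]
5. not (Dia not p or Dia not q), w0   [neg-implies-rule on 3]
6. not Dia not p, w0   [neg-or-rule on 5]
7. not Dia not q, w0   [neg-or-rule on 5]
8. p, w0   [neg-Dia-rule on 6 via w0Rw0]
9. q, w0   [neg-Dia-rule on 7 via w0Rw0]
10. not p, w1   [Dia-rule on 2: fresh world w1, w0Rw1]
11. p, w1   [neg-Dia-rule on 6 via w0Rw1]
Accessibility: w0Rw0, w0Rw1, w1Rw0, w1Rw1
Branch closes: p and not p both at w1.
Every branch of the negation's tableau closes; the branch above is one of them.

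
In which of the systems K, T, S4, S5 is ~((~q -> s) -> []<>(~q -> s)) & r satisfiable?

K, T, S4

S5-tableau for the formula:
1. ~((~q -> s) -> []<>(~q -> s)) & r, w0
2. ~((~q -> s) -> []<>(~q -> s)), w0   [&-rule on 1]
3. r, w0   [&-rule on 1]
4. ~q -> s, w0   [~->-rule on 2]
5. ~[]<>(~q -> s), w0   [~->-rule on 2]
6. s, w0   [->-rule on 4 (branches; this branch)]
7. ~<>(~q -> s), w1   [~[]-rule on 5: fresh world w1, w0Rw1]
8. ~(~q -> s), w0   [~<>-rule on 7 via w1Rw0]
9. ~q, w0   [~->-rule on 8]
10. ~s, w0   [~->-rule on 8]
Accessibility: w0Rw0, w0Rw1, w1Rw0, w1Rw1
Branch closes: s and ~s both at w0.
Every branch closes (one shown): unsatisfiable in S5.
S4-tableau for the formula:
1. ~((~q -> s) -> []<>(~q -> s)) & r, w0
2. ~((~q -> s) -> []<>(~q -> s)), w0   [&-rule on 1]
3. r, w0   [&-rule on 1]
4. ~q -> s, w0   [~->-rule on 2]
5. ~[]<>(~q -> s), w0   [~->-rule on 2]
6. s, w0   [->-rule on 4 (branches; this branch)]
7. ~<>(~q -> s), w1   [~[]-rule on 5: fresh world w1, w0Rw1]
8. ~(~q -> s), w1   [~<>-rule on 7 via w1Rw1]
9. ~q, w1   [~->-rule on 8]
10. ~s, w1   [~->-rule on 8]
Accessibility: w0Rw0, w0Rw1, w1Rw1
Complete open branch: satisfiable in S4, hence also in K, T (this S4-model is also a K-model and a T-model).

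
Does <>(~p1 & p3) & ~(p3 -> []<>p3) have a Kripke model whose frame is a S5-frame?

1. <>(~p1 & p3) & ~(p3 -> []<>p3), u
2. <>(~p1 & p3), u   [&-rule on 1]
3. ~(p3 -> []<>p3), u   [&-rule on 1]
4. p3, u   [~->-rule on 3]
5. ~[]<>p3, u   [~->-rule on 3]
6. ~p1 & p3, v   [<>-rule on 2: fresh world v, uRv]
7. ~p1, v   [&-rule on 6]
8. p3, v   [&-rule on 6]
9. ~<>p3, w   [~[]-rule on 5: fresh world w, uRw]
10. ~p3, u   [~<>-rule on 9 via wRu]
Accessibility: uRu, uRv, uRw, vRu, vRv, vRw, wRu, wRv, wRw
Branch closes: p3 and ~p3 both at u.
(One branch shown.) All branches close.

Unsatisfiable (every branch closes)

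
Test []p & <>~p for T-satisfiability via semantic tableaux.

No, unsatisfiable

1. []p & <>~p, w0
2. []p, w0   [&-rule on 1]
3. <>~p, w0   [&-rule on 1]
4. p, w0   [[]-rule on 2 via w0Rw0]
5. ~p, w1   [<>-rule on 3: fresh world w1, w0Rw1]
6. p, w1   [[]-rule on 2 via w0Rw1]
Accessibility: w0Rw0, w0Rw1, w1Rw1
Branch closes: p and ~p both at w1.
Every branch closes; the branch above is one of them.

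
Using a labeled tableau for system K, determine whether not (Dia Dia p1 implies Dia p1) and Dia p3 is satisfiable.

Satisfiable (open branch found)

1. not (Dia Dia p1 implies Dia p1) and Dia p3, u
2. not (Dia Dia p1 implies Dia p1), u
3. Dia p3, u
4. Dia Dia p1, u
5. not Dia p1, u
6. p3, v
7. not p1, v
8. Dia p1, w
9. not p1, w
10. p1, x
Accessibility: uRv, uRw, wRx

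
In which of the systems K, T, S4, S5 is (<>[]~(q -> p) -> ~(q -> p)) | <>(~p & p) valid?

S5

S5-tableau for the negation ~((<>[]~(q -> p) -> ~(q -> p)) | <>(~p & p)):
1. ~((<>[]~(q -> p) -> ~(q -> p)) | <>(~p & p)), u
2. ~(<>[]~(q -> p) -> ~(q -> p)), u   [~|-rule on 1]
3. ~<>(~p & p), u   [~|-rule on 1]
4. <>[]~(q -> p), u   [~->-rule on 2]
5. q -> p, u   [~->-rule on 2]
6. ~(~p & p), u   [~<>-rule on 3 via uRu]
7. p, u   [->-rule on 5 (branches; this branch)]
8. []~(q -> p), v   [<>-rule on 4: fresh world v, uRv]
9. ~(~p & p), v   [~<>-rule on 3 via uRv]
10. ~(q -> p), u   [[]-rule on 8 via vRu]
11. q, u   [~->-rule on 10]
12. ~p, u   [~->-rule on 10]
Accessibility: uRu, uRv, vRu, vRv
Branch closes: p and ~p both at u.
Every branch closes (one shown): valid in S5.
S4-tableau for the negation ~((<>[]~(q -> p) -> ~(q -> p)) | <>(~p & p)):
1. ~((<>[]~(q -> p) -> ~(q -> p)) | <>(~p & p)), u
2. ~(<>[]~(q -> p) -> ~(q -> p)), u   [~|-rule on 1]
3. ~<>(~p & p), u   [~|-rule on 1]
4. <>[]~(q -> p), u   [~->-rule on 2]
5. q -> p, u   [~->-rule on 2]
6. ~(~p & p), u   [~<>-rule on 3 via uRu]
7. p, u   [->-rule on 5 (branches; this branch)]
8. []~(q -> p), v   [<>-rule on 4: fresh world v, uRv]
9. ~(~p & p), v   [~<>-rule on 3 via uRv]
10. ~(q -> p), v   [[]-rule on 8 via vRv]
11. q, v   [~->-rule on 10]
12. ~p, v   [~->-rule on 10]
Accessibility: uRu, uRv, vRv
Complete open branch: countermodel on an S4-frame, so not valid in S4, nor in K, T (the same frame is also a K-frame and a T-frame).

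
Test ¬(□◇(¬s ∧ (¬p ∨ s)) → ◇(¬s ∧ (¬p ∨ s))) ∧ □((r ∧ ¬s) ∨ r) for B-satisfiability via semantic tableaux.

1. ¬(□◇(¬s ∧ (¬p ∨ s)) → ◇(¬s ∧ (¬p ∨ s))) ∧ □((r ∧ ¬s) ∨ r), u
2. ¬(□◇(¬s ∧ (¬p ∨ s)) → ◇(¬s ∧ (¬p ∨ s))), u
3. □((r ∧ ¬s) ∨ r), u
4. □◇(¬s ∧ (¬p ∨ s)), u
5. ¬◇(¬s ∧ (¬p ∨ s)), u
6. (r ∧ ¬s) ∨ r, u
7. ◇(¬s ∧ (¬p ∨ s)), u
8. ¬(¬s ∧ (¬p ∨ s)), u
9. r ∧ ¬s, u
10. r, u
11. ¬s, u
12. ¬(¬p ∨ s), u
13. p, u
14. ¬s ∧ (¬p ∨ s), v
15. ¬s, v
16. ¬p ∨ s, v
17. (r ∧ ¬s) ∨ r, v
18. ◇(¬s ∧ (¬p ∨ s)), v
19. ¬(¬s ∧ (¬p ∨ s)), v
20. ¬p, v
21. r ∧ ¬s, v
22. r, v
23. ¬(¬p ∨ s), v
24. p, v
Accessibility: uRu, uRv, vRu, vRv
Branch closes: p and ¬p both at v.
Every branch closes; the branch above is one of them.

Unsatisfiable (every branch closes)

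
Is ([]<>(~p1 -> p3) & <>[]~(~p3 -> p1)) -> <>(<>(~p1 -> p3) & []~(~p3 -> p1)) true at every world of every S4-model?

Valid in S4

Tableau for the negation ~(([]<>(~p1 -> p3) & <>[]~(~p3 -> p1)) -> <>(<>(~p1 -> p3) & []~(~p3 -> p1))):
1. ~(([]<>(~p1 -> p3) & <>[]~(~p3 -> p1)) -> <>(<>(~p1 -> p3) & []~(~p3 -> p1))), 0
2. []<>(~p1 -> p3) & <>[]~(~p3 -> p1), 0   [~->-rule on 1]
3. ~<>(<>(~p1 -> p3) & []~(~p3 -> p1)), 0   [~->-rule on 1]
4. []<>(~p1 -> p3), 0   [&-rule on 2]
5. <>[]~(~p3 -> p1), 0   [&-rule on 2]
6. ~(<>(~p1 -> p3) & []~(~p3 -> p1)), 0   [~<>-rule on 3 via 0R0]
7. <>(~p1 -> p3), 0   [[]-rule on 4 via 0R0]
8. ~[]~(~p3 -> p1), 0   [~&-rule on 6 (branches; this branch)]
9. []~(~p3 -> p1), 1   [<>-rule on 5: fresh world 1, 0R1]
10. ~(<>(~p1 -> p3) & []~(~p3 -> p1)), 1   [~<>-rule on 3 via 0R1]
11. <>(~p1 -> p3), 1   [[]-rule on 4 via 0R1]
12. ~(~p3 -> p1), 1   [[]-rule on 9 via 1R1]
13. ~p3, 1   [~->-rule on 12]
14. ~p1, 1   [~->-rule on 12]
15. ~<>(~p1 -> p3), 1   [~&-rule on 10 (branches; this branch)]
16. ~(~p1 -> p3), 1   [~<>-rule on 15 via 1R1]
17. ~p1 -> p3, 2   [<>-rule on 7: fresh world 2, 0R2]
18. ~(<>(~p1 -> p3) & []~(~p3 -> p1)), 2   [~<>-rule on 3 via 0R2]
19. <>(~p1 -> p3), 2   [[]-rule on 4 via 0R2]
20. p3, 2   [->-rule on 17 (branches; this branch)]
21. ~[]~(~p3 -> p1), 2   [~&-rule on 18 (branches; this branch)]
22. ~p3 -> p1, 3   [~[]-rule on 8: fresh world 3, 0R3]
23. ~(<>(~p1 -> p3) & []~(~p3 -> p1)), 3   [~<>-rule on 3 via 0R3]
24. <>(~p1 -> p3), 3   [[]-rule on 4 via 0R3]
25. p1, 3   [->-rule on 22 (branches; this branch)]
26. ~[]~(~p3 -> p1), 3   [~&-rule on 23 (branches; this branch)]
27. ~p1 -> p3, 4   [<>-rule on 11: fresh world 4, 1R4]
28. ~(<>(~p1 -> p3) & []~(~p3 -> p1)), 4   [~<>-rule on 3 via 0R4]
29. <>(~p1 -> p3), 4   [[]-rule on 4 via 0R4]
30. ~(~p3 -> p1), 4   [[]-rule on 9 via 1R4]
31. ~p3, 4   [~->-rule on 30]
32. ~p1, 4   [~->-rule on 30]
33. ~(~p1 -> p3), 4   [~<>-rule on 15 via 1R4]
34. p3, 4   [->-rule on 27 (branches; this branch)]
Accessibility: 0R0, 0R1, 0R2, 0R3, 0R4, 1R1, 1R4, 2R2, 3R3, 4R4
Branch closes: p3 and ~p3 both at 4.
Every branch of the negation's tableau closes; the branch above is one of them.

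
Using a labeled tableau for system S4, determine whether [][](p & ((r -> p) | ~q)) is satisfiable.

Satisfiable

1. [][](p & ((r -> p) | ~q)), 0
2. [](p & ((r -> p) | ~q)), 0   [[]-rule on 1 via 0R0]
3. p & ((r -> p) | ~q), 0   [[]-rule on 2 via 0R0]
4. p, 0   [&-rule on 3]
5. (r -> p) | ~q, 0   [&-rule on 3]
6. ~q, 0   [|-rule on 5 (branches; this branch)]
Accessibility: 0R0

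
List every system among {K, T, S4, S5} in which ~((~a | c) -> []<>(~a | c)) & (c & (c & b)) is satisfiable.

S4-tableau for the formula:
1. ~((~a | c) -> []<>(~a | c)) & (c & (c & b)), 0
2. ~((~a | c) -> []<>(~a | c)), 0
3. c & (c & b), 0
4. ~a | c, 0
5. ~[]<>(~a | c), 0
6. c, 0
7. c & b, 0
8. b, 0
9. ~<>(~a | c), 1
10. ~(~a | c), 1
11. a, 1
12. ~c, 1
Accessibility: 0R0, 0R1, 1R1
Complete open branch: satisfiable in S4, hence also in K, T (this S4-model is also a K-model and a T-model).
S5-tableau for the formula:
1. ~((~a | c) -> []<>(~a | c)) & (c & (c & b)), 0
2. ~((~a | c) -> []<>(~a | c)), 0
3. c & (c & b), 0
4. ~a | c, 0
5. ~[]<>(~a | c), 0
6. c, 0
7. c & b, 0
8. b, 0
9. ~<>(~a | c), 1
10. ~(~a | c), 0
11. a, 0
12. ~c, 0
Accessibility: 0R0, 0R1, 1R0, 1R1
Branch closes: c and ~c both at 0.
Every branch closes (one shown): unsatisfiable in S5.

K, T, S4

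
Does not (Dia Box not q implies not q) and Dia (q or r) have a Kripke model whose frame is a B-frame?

Unsatisfiable (every branch closes)

1. not (Dia Box not q implies not q) and Dia (q or r), w0
2. not (Dia Box not q implies not q), w0
3. Dia (q or r), w0
4. Dia Box not q, w0
5. q, w0
6. q or r, w1
7. r, w1
8. Box not q, w2
9. not q, w0
Accessibility: w0Rw0, w0Rw1, w0Rw2, w1Rw0, w1Rw1, w2Rw0, w2Rw2
Branch closes: q and not q both at w0.
Every branch closes; the branch above is one of them.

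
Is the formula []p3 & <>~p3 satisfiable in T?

Unsatisfiable (every branch closes)

1. []p3 & <>~p3, w0
2. []p3, w0
3. <>~p3, w0
4. p3, w0
5. ~p3, w1
6. p3, w1
Accessibility: w0Rw0, w0Rw1, w1Rw1
Branch closes: p3 and ~p3 both at w1.
Every branch closes; the branch above is one of them.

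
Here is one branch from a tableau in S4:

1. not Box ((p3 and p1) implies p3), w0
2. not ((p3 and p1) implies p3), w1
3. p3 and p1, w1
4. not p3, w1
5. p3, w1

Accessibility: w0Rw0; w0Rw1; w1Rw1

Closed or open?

Yes, closed

Both p3 and not p3 appear at w1.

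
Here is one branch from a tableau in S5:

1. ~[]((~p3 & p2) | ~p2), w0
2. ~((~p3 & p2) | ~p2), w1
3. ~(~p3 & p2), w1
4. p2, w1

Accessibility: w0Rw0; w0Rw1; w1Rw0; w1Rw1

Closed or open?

Not closed

No atom appears with both signs at the same world.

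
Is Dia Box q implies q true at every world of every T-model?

Not valid

Tableau for the negation not (Dia Box q implies q):
1. not (Dia Box q implies q), u
2. Dia Box q, u
3. not q, u
4. Box q, v
5. q, v
Accessibility: uRu, uRv, vRv
The negation has an open branch (countermodel exists).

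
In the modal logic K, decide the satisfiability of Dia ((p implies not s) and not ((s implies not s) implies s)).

1. Dia ((p implies not s) and not ((s implies not s) implies s)), 0
2. (p implies not s) and not ((s implies not s) implies s), 1
3. p implies not s, 1
4. not ((s implies not s) implies s), 1
5. s implies not s, 1
6. not s, 1
Accessibility: 0R1

Satisfiable (open branch found)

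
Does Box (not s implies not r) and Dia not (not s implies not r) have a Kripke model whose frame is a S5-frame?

1. Box (not s implies not r) and Dia not (not s implies not r), 0
2. Box (not s implies not r), 0
3. Dia not (not s implies not r), 0
4. not s implies not r, 0
5. not r, 0
6. not (not s implies not r), 1
7. not s, 1
8. r, 1
9. not s implies not r, 1
10. not r, 1
Accessibility: 0R0, 0R1, 1R0, 1R1
Branch closes: r and not r both at 1.
All branches of the tableau close; one closing branch shown above.

Unsatisfiable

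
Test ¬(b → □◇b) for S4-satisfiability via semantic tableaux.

1. ¬(b → □◇b), 0
2. b, 0
3. ¬□◇b, 0
4. ¬◇b, 1
5. ¬b, 1
Accessibility: 0R0, 0R1, 1R1

Satisfiable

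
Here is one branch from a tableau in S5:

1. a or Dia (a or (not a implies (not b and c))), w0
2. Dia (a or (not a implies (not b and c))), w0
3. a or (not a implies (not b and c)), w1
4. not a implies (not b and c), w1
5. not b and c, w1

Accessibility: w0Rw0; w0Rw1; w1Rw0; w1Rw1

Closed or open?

No world carries both an atom and its negation.

Open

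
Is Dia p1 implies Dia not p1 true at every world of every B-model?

No, not valid

Tableau for the negation not (Dia p1 implies Dia not p1):
1. not (Dia p1 implies Dia not p1), 0
2. Dia p1, 0
3. not Dia not p1, 0
4. p1, 0
5. p1, 1
Accessibility: 0R0, 0R1, 1R0, 1R1
The negation has an open branch (countermodel exists).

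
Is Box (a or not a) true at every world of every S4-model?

Tableau for the negation not Box (a or not a):
1. not Box (a or not a), w0
2. not (a or not a), w1
3. not a, w1
4. a, w1
Accessibility: w0Rw0, w0Rw1, w1Rw1
Branch closes: a and not a both at w1.
Every branch of the negation's tableau closes; the branch above is one of them.

Valid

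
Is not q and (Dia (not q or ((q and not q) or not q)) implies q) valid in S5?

Tableau for the negation not (not q and (Dia (not q or ((q and not q) or not q)) implies q)):
1. not (not q and (Dia (not q or ((q and not q) or not q)) implies q)), 0
2. not (Dia (not q or ((q and not q) or not q)) implies q), 0
3. Dia (not q or ((q and not q) or not q)), 0
4. not q, 0
5. not q or ((q and not q) or not q), 1
6. (q and not q) or not q, 1
7. not q, 1
Accessibility: 0R0, 0R1, 1R0, 1R1
The negation has an open branch (countermodel exists).

Invalid (countermodel exists)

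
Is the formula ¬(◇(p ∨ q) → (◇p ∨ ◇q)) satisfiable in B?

No, unsatisfiable

1. ¬(◇(p ∨ q) → (◇p ∨ ◇q)), u
2. ◇(p ∨ q), u
3. ¬(◇p ∨ ◇q), u
4. ¬◇p, u
5. ¬◇q, u
6. ¬p, u
7. ¬q, u
8. p ∨ q, v
9. ¬p, v
10. ¬q, v
11. q, v
Accessibility: uRu, uRv, vRu, vRv
Branch closes: q and ¬q both at v.
(One branch shown.) All branches close.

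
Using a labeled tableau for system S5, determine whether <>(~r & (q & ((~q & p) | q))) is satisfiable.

Yes, satisfiable

1. <>(~r & (q & ((~q & p) | q))), 0
2. ~r & (q & ((~q & p) | q)), 1   [<>-rule on 1: fresh world 1, 0R1]
3. ~r, 1   [&-rule on 2]
4. q & ((~q & p) | q), 1   [&-rule on 2]
5. q, 1   [&-rule on 4]
6. (~q & p) | q, 1   [&-rule on 4]
Accessibility: 0R0, 0R1, 1R0, 1R1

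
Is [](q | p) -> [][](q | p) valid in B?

No, not valid

Tableau for the negation ~([](q | p) -> [][](q | p)):
1. ~([](q | p) -> [][](q | p)), 0
2. [](q | p), 0
3. ~[][](q | p), 0
4. q | p, 0
5. p, 0
6. ~[](q | p), 1
7. q | p, 1
8. p, 1
9. ~(q | p), 2
10. ~q, 2
11. ~p, 2
Accessibility: 0R0, 0R1, 1R0, 1R1, 1R2, 2R1, 2R2
The negation has an open branch (countermodel exists).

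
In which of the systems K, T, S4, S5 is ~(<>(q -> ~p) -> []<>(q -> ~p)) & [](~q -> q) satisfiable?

S4-tableau for the formula:
1. ~(<>(q -> ~p) -> []<>(q -> ~p)) & [](~q -> q), w0
2. ~(<>(q -> ~p) -> []<>(q -> ~p)), w0   [&-rule on 1]
3. [](~q -> q), w0   [&-rule on 1]
4. <>(q -> ~p), w0   [~->-rule on 2]
5. ~[]<>(q -> ~p), w0   [~->-rule on 2]
6. ~q -> q, w0   [[]-rule on 3 via w0Rw0]
7. q, w0   [->-rule on 6 (branches; this branch)]
8. q -> ~p, w1   [<>-rule on 4: fresh world w1, w0Rw1]
9. ~q -> q, w1   [[]-rule on 3 via w0Rw1]
10. ~p, w1   [->-rule on 8 (branches; this branch)]
11. q, w1   [->-rule on 9 (branches; this branch)]
12. ~<>(q -> ~p), w2   [~[]-rule on 5: fresh world w2, w0Rw2]
13. ~q -> q, w2   [[]-rule on 3 via w0Rw2]
14. ~(q -> ~p), w2   [~<>-rule on 12 via w2Rw2]
15. q, w2   [~->-rule on 14]
16. p, w2   [~->-rule on 14]
Accessibility: w0Rw0, w0Rw1, w0Rw2, w1Rw1, w2Rw2
Complete open branch: satisfiable in S4, hence also in K, T (this S4-model is also a K-model and a T-model).
S5-tableau for the formula:
1. ~(<>(q -> ~p) -> []<>(q -> ~p)) & [](~q -> q), w0
2. ~(<>(q -> ~p) -> []<>(q -> ~p)), w0   [&-rule on 1]
3. [](~q -> q), w0   [&-rule on 1]
4. <>(q -> ~p), w0   [~->-rule on 2]
5. ~[]<>(q -> ~p), w0   [~->-rule on 2]
6. ~q -> q, w0   [[]-rule on 3 via w0Rw0]
7. q, w0   [->-rule on 6 (branches; this branch)]
8. q -> ~p, w1   [<>-rule on 4: fresh world w1, w0Rw1]
9. ~q -> q, w1   [[]-rule on 3 via w0Rw1]
10. ~p, w1   [->-rule on 8 (branches; this branch)]
11. q, w1   [->-rule on 9 (branches; this branch)]
12. ~<>(q -> ~p), w2   [~[]-rule on 5: fresh world w2, w0Rw2]
13. ~q -> q, w2   [[]-rule on 3 via w0Rw2]
14. ~(q -> ~p), w0   [~<>-rule on 12 via w2Rw0]
15. p, w0   [~->-rule on 14]
16. ~(q -> ~p), w1   [~<>-rule on 12 via w2Rw1]
17. p, w1   [~->-rule on 16]
Accessibility: w0Rw0, w0Rw1, w0Rw2, w1Rw0, w1Rw1, w1Rw2, w2Rw0, w2Rw1, w2Rw2
Branch closes: p and ~p both at w1.
Every branch closes (one shown): unsatisfiable in S5.

K, T, S4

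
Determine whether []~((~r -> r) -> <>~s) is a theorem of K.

Invalid (countermodel exists)

Tableau for the negation ~[]~((~r -> r) -> <>~s):
1. ~[]~((~r -> r) -> <>~s), 0
2. (~r -> r) -> <>~s, 1   [~[]-rule on 1: fresh world 1, 0R1]
3. <>~s, 1   [->-rule on 2 (branches; this branch)]
4. ~s, 2   [<>-rule on 3: fresh world 2, 1R2]
Accessibility: 0R1, 1R2
The negation has an open branch (countermodel exists).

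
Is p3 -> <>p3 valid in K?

Tableau for the negation ~(p3 -> <>p3):
1. ~(p3 -> <>p3), u
2. p3, u   [~->-rule on 1]
3. ~<>p3, u   [~->-rule on 1]
The negation has an open branch (countermodel exists).

Invalid (countermodel exists)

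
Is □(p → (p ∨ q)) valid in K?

Tableau for the negation ¬□(p → (p ∨ q)):
1. ¬□(p → (p ∨ q)), u
2. ¬(p → (p ∨ q)), v   [¬□-rule on 1: fresh world v, uRv]
3. p, v   [¬→-rule on 2]
4. ¬(p ∨ q), v   [¬→-rule on 2]
5. ¬p, v   [¬∨-rule on 4]
6. ¬q, v   [¬∨-rule on 4]
Accessibility: uRv
Branch closes: p and ¬p both at v.
Every branch of the negation's tableau closes; the branch above is one of them.

Valid in K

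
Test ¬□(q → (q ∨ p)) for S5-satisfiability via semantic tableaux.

1. ¬□(q → (q ∨ p)), w0
2. ¬(q → (q ∨ p)), w1   [¬□-rule on 1: fresh world w1, w0Rw1]
3. q, w1   [¬→-rule on 2]
4. ¬(q ∨ p), w1   [¬→-rule on 2]
5. ¬q, w1   [¬∨-rule on 4]
6. ¬p, w1   [¬∨-rule on 4]
Accessibility: w0Rw0, w0Rw1, w1Rw0, w1Rw1
Branch closes: q and ¬q both at w1.
All branches of the tableau close; one closing branch shown above.

Unsatisfiable (every branch closes)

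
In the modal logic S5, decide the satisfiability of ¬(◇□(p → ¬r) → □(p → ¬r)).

1. ¬(◇□(p → ¬r) → □(p → ¬r)), w0
2. ◇□(p → ¬r), w0
3. ¬□(p → ¬r), w0
4. □(p → ¬r), w1
5. p → ¬r, w0
6. p → ¬r, w1
7. ¬r, w0
8. ¬r, w1
9. ¬(p → ¬r), w2
10. p, w2
11. r, w2
12. p → ¬r, w2
13. ¬r, w2
Accessibility: w0Rw0, w0Rw1, w0Rw2, w1Rw0, w1Rw1, w1Rw2, w2Rw0, w2Rw1, w2Rw2
Branch closes: r and ¬r both at w2.
All branches of the tableau close; one closing branch shown above.

Unsatisfiable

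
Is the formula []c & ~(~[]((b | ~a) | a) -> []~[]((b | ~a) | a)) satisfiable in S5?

1. []c & ~(~[]((b | ~a) | a) -> []~[]((b | ~a) | a)), u
2. []c, u   [&-rule on 1]
3. ~(~[]((b | ~a) | a) -> []~[]((b | ~a) | a)), u   [&-rule on 1]
4. ~[]((b | ~a) | a), u   [~->-rule on 3]
5. ~[]~[]((b | ~a) | a), u   [~->-rule on 3]
6. c, u   [[]-rule on 2 via uRu]
7. ~((b | ~a) | a), v   [~[]-rule on 4: fresh world v, uRv]
8. ~(b | ~a), v   [~|-rule on 7]
9. ~a, v   [~|-rule on 7]
10. ~b, v   [~|-rule on 8]
11. a, v   [~|-rule on 8]
Accessibility: uRu, uRv, vRu, vRv
Branch closes: a and ~a both at v.
All branches of the tableau close; one closing branch shown above.

Unsatisfiable (every branch closes)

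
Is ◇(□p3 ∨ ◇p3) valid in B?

No, not valid

Tableau for the negation ¬◇(□p3 ∨ ◇p3):
1. ¬◇(□p3 ∨ ◇p3), w0
2. ¬(□p3 ∨ ◇p3), w0   [¬◇-rule on 1 via w0Rw0]
3. ¬□p3, w0   [¬∨-rule on 2]
4. ¬◇p3, w0   [¬∨-rule on 2]
5. ¬p3, w0   [¬◇-rule on 4 via w0Rw0]
6. ¬p3, w1   [¬□-rule on 3: fresh world w1, w0Rw1]
7. ¬(□p3 ∨ ◇p3), w1   [¬◇-rule on 1 via w0Rw1]
8. ¬□p3, w1   [¬∨-rule on 7]
9. ¬◇p3, w1   [¬∨-rule on 7]
10. ¬p3, w2   [¬□-rule on 8: fresh world w2, w1Rw2]
Accessibility: w0Rw0, w0Rw1, w1Rw0, w1Rw1, w1Rw2, w2Rw1, w2Rw2
The negation has an open branch (countermodel exists).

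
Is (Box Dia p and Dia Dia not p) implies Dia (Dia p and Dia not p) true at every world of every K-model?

Yes, valid

Tableau for the negation not ((Box Dia p and Dia Dia not p) implies Dia (Dia p and Dia not p)):
1. not ((Box Dia p and Dia Dia not p) implies Dia (Dia p and Dia not p)), 0
2. Box Dia p and Dia Dia not p, 0
3. not Dia (Dia p and Dia not p), 0
4. Box Dia p, 0
5. Dia Dia not p, 0
6. Dia not p, 1
7. not (Dia p and Dia not p), 1
8. Dia p, 1
9. not Dia p, 1
10. not p, 2
11. p, 3
12. not p, 3
Accessibility: 0R1, 1R2, 1R3
Branch closes: p and not p both at 3.
All branches of the negation close; one closing branch shown above.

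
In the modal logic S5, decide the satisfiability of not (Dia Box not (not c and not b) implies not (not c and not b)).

No, unsatisfiable

1. not (Dia Box not (not c and not b) implies not (not c and not b)), 0
2. Dia Box not (not c and not b), 0   [neg-implies-rule on 1]
3. not c and not b, 0   [neg-implies-rule on 1]
4. not c, 0   [and-rule on 3]
5. not b, 0   [and-rule on 3]
6. Box not (not c and not b), 1   [Dia-rule on 2: fresh world 1, 0R1]
7. not (not c and not b), 0   [Box-rule on 6 via 1R0]
8. not (not c and not b), 1   [Box-rule on 6 via 1R1]
9. b, 0   [neg-and-rule on 7 (branches; this branch)]
Accessibility: 0R0, 0R1, 1R0, 1R1
Branch closes: b and not b both at 0.
Every branch closes; the branch above is one of them.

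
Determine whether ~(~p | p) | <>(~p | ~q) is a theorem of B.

Not valid

Tableau for the negation ~(~(~p | p) | <>(~p | ~q)):
1. ~(~(~p | p) | <>(~p | ~q)), w0
2. ~p | p, w0
3. ~<>(~p | ~q), w0
4. ~(~p | ~q), w0
5. p, w0
6. q, w0
Accessibility: w0Rw0
The negation has an open branch (countermodel exists).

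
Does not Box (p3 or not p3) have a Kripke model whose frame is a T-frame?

1. not Box (p3 or not p3), 0
2. not (p3 or not p3), 1   [neg-Box-rule on 1: fresh world 1, 0R1]
3. not p3, 1   [neg-or-rule on 2]
4. p3, 1   [neg-or-rule on 2]
Accessibility: 0R0, 0R1, 1R1
Branch closes: p3 and not p3 both at 1.
(One branch shown.) All branches close.

No, unsatisfiable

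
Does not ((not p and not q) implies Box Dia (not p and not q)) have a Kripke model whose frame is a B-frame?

1. not ((not p and not q) implies Box Dia (not p and not q)), u
2. not p and not q, u
3. not Box Dia (not p and not q), u
4. not p, u
5. not q, u
6. not Dia (not p and not q), v
7. not (not p and not q), u
8. not (not p and not q), v
9. q, u
Accessibility: uRu, uRv, vRu, vRv
Branch closes: q and not q both at u.
Every branch closes; the branch above is one of them.

No, unsatisfiable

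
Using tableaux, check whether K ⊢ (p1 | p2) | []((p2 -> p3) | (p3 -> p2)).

Yes, valid

Tableau for the negation ~((p1 | p2) | []((p2 -> p3) | (p3 -> p2))):
1. ~((p1 | p2) | []((p2 -> p3) | (p3 -> p2))), 0
2. ~(p1 | p2), 0
3. ~[]((p2 -> p3) | (p3 -> p2)), 0
4. ~p1, 0
5. ~p2, 0
6. ~((p2 -> p3) | (p3 -> p2)), 1
7. ~(p2 -> p3), 1
8. ~(p3 -> p2), 1
9. p2, 1
10. ~p3, 1
11. p3, 1
12. ~p2, 1
Accessibility: 0R1
Branch closes: p3 and ~p3 both at 1.
Every branch of the negation's tableau closes; the branch above is one of them.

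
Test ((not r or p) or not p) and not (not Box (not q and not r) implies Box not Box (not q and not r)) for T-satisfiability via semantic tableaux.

Satisfiable

1. ((not r or p) or not p) and not (not Box (not q and not r) implies Box not Box (not q and not r)), u
2. (not r or p) or not p, u
3. not (not Box (not q and not r) implies Box not Box (not q and not r)), u
4. not Box (not q and not r), u
5. not Box not Box (not q and not r), u
6. not p, u
7. not (not q and not r), v
8. r, v
9. Box (not q and not r), w
10. not q and not r, w
11. not q, w
12. not r, w
Accessibility: uRu, uRv, uRw, vRv, wRw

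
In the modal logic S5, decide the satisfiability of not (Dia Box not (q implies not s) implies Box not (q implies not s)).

Unsatisfiable (every branch closes)

1. not (Dia Box not (q implies not s) implies Box not (q implies not s)), 0
2. Dia Box not (q implies not s), 0
3. not Box not (q implies not s), 0
4. Box not (q implies not s), 1
5. not (q implies not s), 0
6. q, 0
7. s, 0
8. not (q implies not s), 1
9. q, 1
10. s, 1
11. q implies not s, 2
12. not (q implies not s), 2
13. q, 2
14. s, 2
15. not s, 2
Accessibility: 0R0, 0R1, 0R2, 1R0, 1R1, 1R2, 2R0, 2R1, 2R2
Branch closes: s and not s both at 2.
(One branch shown.) All branches close.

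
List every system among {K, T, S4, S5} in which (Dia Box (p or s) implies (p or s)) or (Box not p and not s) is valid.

S5

S4-tableau for the negation not ((Dia Box (p or s) implies (p or s)) or (Box not p and not s)):
1. not ((Dia Box (p or s) implies (p or s)) or (Box not p and not s)), w0
2. not (Dia Box (p or s) implies (p or s)), w0
3. not (Box not p and not s), w0
4. Dia Box (p or s), w0
5. not (p or s), w0
6. not p, w0
7. not s, w0
8. not Box not p, w0
9. Box (p or s), w1
10. p or s, w1
11. s, w1
12. p, w2
Accessibility: w0Rw0, w0Rw1, w0Rw2, w1Rw1, w2Rw2
Complete open branch: countermodel on an S4-frame, so not valid in S4, nor in K, T (the same frame is also a K-frame and a T-frame).
S5-tableau for the negation not ((Dia Box (p or s) implies (p or s)) or (Box not p and not s)):
1. not ((Dia Box (p or s) implies (p or s)) or (Box not p and not s)), w0
2. not (Dia Box (p or s) implies (p or s)), w0
3. not (Box not p and not s), w0
4. Dia Box (p or s), w0
5. not (p or s), w0
6. not p, w0
7. not s, w0
8. not Box not p, w0
9. Box (p or s), w1
10. p or s, w0
11. p or s, w1
12. s, w0
Accessibility: w0Rw0, w0Rw1, w1Rw0, w1Rw1
Branch closes: s and not s both at w0.
Every branch closes (one shown): valid in S5.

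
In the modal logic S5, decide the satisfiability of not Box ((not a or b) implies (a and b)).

Satisfiable (open branch found)

1. not Box ((not a or b) implies (a and b)), u
2. not ((not a or b) implies (a and b)), v
3. not a or b, v
4. not (a and b), v
5. b, v
6. not a, v
Accessibility: uRu, uRv, vRu, vRv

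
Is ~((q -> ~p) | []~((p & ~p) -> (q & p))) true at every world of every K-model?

Not valid

Tableau for the negation (q -> ~p) | []~((p & ~p) -> (q & p)):
1. (q -> ~p) | []~((p & ~p) -> (q & p)), u
2. []~((p & ~p) -> (q & p)), u
The negation has an open branch (countermodel exists).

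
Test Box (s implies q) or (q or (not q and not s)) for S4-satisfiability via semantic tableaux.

1. Box (s implies q) or (q or (not q and not s)), 0
2. q or (not q and not s), 0
3. not q and not s, 0
4. not q, 0
5. not s, 0
Accessibility: 0R0

Satisfiable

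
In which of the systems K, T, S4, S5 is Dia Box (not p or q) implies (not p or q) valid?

S4-tableau for the negation not (Dia Box (not p or q) implies (not p or q)):
1. not (Dia Box (not p or q) implies (not p or q)), u
2. Dia Box (not p or q), u
3. not (not p or q), u
4. p, u
5. not q, u
6. Box (not p or q), v
7. not p or q, v
8. q, v
Accessibility: uRu, uRv, vRv
Complete open branch: countermodel on an S4-frame, so not valid in S4, nor in K, T (the same frame is also a K-frame and a T-frame).
S5-tableau for the negation not (Dia Box (not p or q) implies (not p or q)):
1. not (Dia Box (not p or q) implies (not p or q)), u
2. Dia Box (not p or q), u
3. not (not p or q), u
4. p, u
5. not q, u
6. Box (not p or q), v
7. not p or q, u
8. not p or q, v
9. q, u
Accessibility: uRu, uRv, vRu, vRv
Branch closes: q and not q both at u.
Every branch closes (one shown): valid in S5.

S5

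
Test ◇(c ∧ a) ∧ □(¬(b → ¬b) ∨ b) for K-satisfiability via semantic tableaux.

Yes, satisfiable

1. ◇(c ∧ a) ∧ □(¬(b → ¬b) ∨ b), w0
2. ◇(c ∧ a), w0
3. □(¬(b → ¬b) ∨ b), w0
4. c ∧ a, w1
5. c, w1
6. a, w1
7. ¬(b → ¬b) ∨ b, w1
8. b, w1
Accessibility: w0Rw1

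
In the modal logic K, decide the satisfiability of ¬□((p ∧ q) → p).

1. ¬□((p ∧ q) → p), w0
2. ¬((p ∧ q) → p), w1   [¬□-rule on 1: fresh world w1, w0Rw1]
3. p ∧ q, w1   [¬→-rule on 2]
4. ¬p, w1   [¬→-rule on 2]
5. p, w1   [∧-rule on 3]
6. q, w1   [∧-rule on 3]
Accessibility: w0Rw1
Branch closes: p and ¬p both at w1.
Every branch closes; the branch above is one of them.

Unsatisfiable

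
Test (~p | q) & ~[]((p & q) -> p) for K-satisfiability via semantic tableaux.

1. (~p | q) & ~[]((p & q) -> p), 0
2. ~p | q, 0   [&-rule on 1]
3. ~[]((p & q) -> p), 0   [&-rule on 1]
4. q, 0   [|-rule on 2 (branches; this branch)]
5. ~((p & q) -> p), 1   [~[]-rule on 3: fresh world 1, 0R1]
6. p & q, 1   [~->-rule on 5]
7. ~p, 1   [~->-rule on 5]
8. p, 1   [&-rule on 6]
9. q, 1   [&-rule on 6]
Accessibility: 0R1
Branch closes: p and ~p both at 1.
Every branch closes; the branch above is one of them.

Unsatisfiable (every branch closes)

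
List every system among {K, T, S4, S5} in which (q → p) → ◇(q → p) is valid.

K-tableau for the negation ¬((q → p) → ◇(q → p)):
1. ¬((q → p) → ◇(q → p)), 0
2. q → p, 0
3. ¬◇(q → p), 0
4. p, 0
Complete open branch: countermodel on a K-frame, so not valid in K.
T-tableau for the negation ¬((q → p) → ◇(q → p)):
1. ¬((q → p) → ◇(q → p)), 0
2. q → p, 0
3. ¬◇(q → p), 0
4. ¬(q → p), 0
5. q, 0
6. ¬p, 0
7. p, 0
Accessibility: 0R0
Branch closes: p and ¬p both at 0.
Every branch closes (one shown): valid in T, hence also in S4, S5 (every theorem of T is a theorem of S4 and S5).

T, S4, S5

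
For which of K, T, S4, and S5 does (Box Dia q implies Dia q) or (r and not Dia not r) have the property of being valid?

T, S4, S5

T-tableau for the negation not ((Box Dia q implies Dia q) or (r and not Dia not r)):
1. not ((Box Dia q implies Dia q) or (r and not Dia not r)), w0
2. not (Box Dia q implies Dia q), w0
3. not (r and not Dia not r), w0
4. Box Dia q, w0
5. not Dia q, w0
6. Dia q, w0
7. not q, w0
8. Dia not r, w0
9. q, w1
10. Dia q, w1
11. not q, w1
Accessibility: w0Rw0, w0Rw1, w1Rw1
Branch closes: q and not q both at w1.
Every branch closes (one shown): valid in T, hence also in S4, S5 (every theorem of T is a theorem of S4 and S5).
K-tableau for the negation not ((Box Dia q implies Dia q) or (r and not Dia not r)):
1. not ((Box Dia q implies Dia q) or (r and not Dia not r)), w0
2. not (Box Dia q implies Dia q), w0
3. not (r and not Dia not r), w0
4. Box Dia q, w0
5. not Dia q, w0
6. Dia not r, w0
7. not r, w1
8. Dia q, w1
9. not q, w1
10. q, w2
Accessibility: w0Rw1, w1Rw2
Complete open branch: countermodel on a K-frame, so not valid in K.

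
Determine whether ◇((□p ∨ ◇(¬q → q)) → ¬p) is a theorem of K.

Not valid

Tableau for the negation ¬◇((□p ∨ ◇(¬q → q)) → ¬p):
1. ¬◇((□p ∨ ◇(¬q → q)) → ¬p), u
The negation has an open branch (countermodel exists).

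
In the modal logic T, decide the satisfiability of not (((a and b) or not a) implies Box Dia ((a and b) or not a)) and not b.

Satisfiable

1. not (((a and b) or not a) implies Box Dia ((a and b) or not a)) and not b, w0
2. not (((a and b) or not a) implies Box Dia ((a and b) or not a)), w0
3. not b, w0
4. (a and b) or not a, w0
5. not Box Dia ((a and b) or not a), w0
6. not a, w0
7. not Dia ((a and b) or not a), w1
8. not ((a and b) or not a), w1
9. not (a and b), w1
10. a, w1
11. not b, w1
Accessibility: w0Rw0, w0Rw1, w1Rw1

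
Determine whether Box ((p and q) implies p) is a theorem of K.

Tableau for the negation not Box ((p and q) implies p):
1. not Box ((p and q) implies p), 0
2. not ((p and q) implies p), 1   [neg-Box-rule on 1: fresh world 1, 0R1]
3. p and q, 1   [neg-implies-rule on 2]
4. not p, 1   [neg-implies-rule on 2]
5. p, 1   [and-rule on 3]
6. q, 1   [and-rule on 3]
Accessibility: 0R1
Branch closes: p and not p both at 1.
All branches of the negation close; one closing branch shown above.

Valid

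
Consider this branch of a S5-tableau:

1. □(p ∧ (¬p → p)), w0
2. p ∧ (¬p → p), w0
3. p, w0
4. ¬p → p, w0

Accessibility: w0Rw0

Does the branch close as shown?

No atom appears with both signs at the same world.

No, open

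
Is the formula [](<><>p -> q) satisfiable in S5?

Satisfiable (open branch found)

1. [](<><>p -> q), u
2. <><>p -> q, u   [[]-rule on 1 via uRu]
3. q, u   [->-rule on 2 (branches; this branch)]
Accessibility: uRu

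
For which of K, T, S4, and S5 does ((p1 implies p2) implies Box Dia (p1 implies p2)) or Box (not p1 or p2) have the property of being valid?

S5

S5-tableau for the negation not (((p1 implies p2) implies Box Dia (p1 implies p2)) or Box (not p1 or p2)):
1. not (((p1 implies p2) implies Box Dia (p1 implies p2)) or Box (not p1 or p2)), 0
2. not ((p1 implies p2) implies Box Dia (p1 implies p2)), 0
3. not Box (not p1 or p2), 0
4. p1 implies p2, 0
5. not Box Dia (p1 implies p2), 0
6. p2, 0
7. not (not p1 or p2), 1
8. p1, 1
9. not p2, 1
10. not Dia (p1 implies p2), 2
11. not (p1 implies p2), 0
12. p1, 0
13. not p2, 0
Accessibility: 0R0, 0R1, 0R2, 1R0, 1R1, 1R2, 2R0, 2R1, 2R2
Branch closes: p2 and not p2 both at 0.
Every branch closes (one shown): valid in S5.
S4-tableau for the negation not (((p1 implies p2) implies Box Dia (p1 implies p2)) or Box (not p1 or p2)):
1. not (((p1 implies p2) implies Box Dia (p1 implies p2)) or Box (not p1 or p2)), 0
2. not ((p1 implies p2) implies Box Dia (p1 implies p2)), 0
3. not Box (not p1 or p2), 0
4. p1 implies p2, 0
5. not Box Dia (p1 implies p2), 0
6. p2, 0
7. not (not p1 or p2), 1
8. p1, 1
9. not p2, 1
10. not Dia (p1 implies p2), 2
11. not (p1 implies p2), 2
12. p1, 2
13. not p2, 2
Accessibility: 0R0, 0R1, 0R2, 1R1, 2R2
Complete open branch: countermodel on an S4-frame, so not valid in S4, nor in K, T (the same frame is also a K-frame and a T-frame).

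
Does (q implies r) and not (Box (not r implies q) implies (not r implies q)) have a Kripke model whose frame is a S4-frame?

1. (q implies r) and not (Box (not r implies q) implies (not r implies q)), u
2. q implies r, u
3. not (Box (not r implies q) implies (not r implies q)), u
4. Box (not r implies q), u
5. not (not r implies q), u
6. not r, u
7. not q, u
8. not r implies q, u
9. q, u
Accessibility: uRu
Branch closes: q and not q both at u.
All branches of the tableau close; one closing branch shown above.

No, unsatisfiable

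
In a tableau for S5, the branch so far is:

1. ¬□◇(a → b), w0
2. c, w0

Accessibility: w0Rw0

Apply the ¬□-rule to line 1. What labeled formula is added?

a fresh world w1 with w0Rw1, and ¬◇(a → b) at w1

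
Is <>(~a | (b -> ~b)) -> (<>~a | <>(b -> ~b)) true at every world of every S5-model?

Tableau for the negation ~(<>(~a | (b -> ~b)) -> (<>~a | <>(b -> ~b))):
1. ~(<>(~a | (b -> ~b)) -> (<>~a | <>(b -> ~b))), w0
2. <>(~a | (b -> ~b)), w0
3. ~(<>~a | <>(b -> ~b)), w0
4. ~<>~a, w0
5. ~<>(b -> ~b), w0
6. a, w0
7. ~(b -> ~b), w0
8. b, w0
9. ~a | (b -> ~b), w1
10. a, w1
11. ~(b -> ~b), w1
12. b, w1
13. b -> ~b, w1
14. ~b, w1
Accessibility: w0Rw0, w0Rw1, w1Rw0, w1Rw1
Branch closes: b and ~b both at w1.
All branches of the negation close; one closing branch shown above.

Valid in S5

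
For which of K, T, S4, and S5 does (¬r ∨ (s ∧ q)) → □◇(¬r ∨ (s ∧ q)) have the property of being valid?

S5

S4-tableau for the negation ¬((¬r ∨ (s ∧ q)) → □◇(¬r ∨ (s ∧ q))):
1. ¬((¬r ∨ (s ∧ q)) → □◇(¬r ∨ (s ∧ q))), w0
2. ¬r ∨ (s ∧ q), w0
3. ¬□◇(¬r ∨ (s ∧ q)), w0
4. s ∧ q, w0
5. s, w0
6. q, w0
7. ¬◇(¬r ∨ (s ∧ q)), w1
8. ¬(¬r ∨ (s ∧ q)), w1
9. r, w1
10. ¬(s ∧ q), w1
11. ¬q, w1
Accessibility: w0Rw0, w0Rw1, w1Rw1
Complete open branch: countermodel on an S4-frame, so not valid in S4, nor in K, T (the same frame is also a K-frame and a T-frame).
S5-tableau for the negation ¬((¬r ∨ (s ∧ q)) → □◇(¬r ∨ (s ∧ q))):
1. ¬((¬r ∨ (s ∧ q)) → □◇(¬r ∨ (s ∧ q))), w0
2. ¬r ∨ (s ∧ q), w0
3. ¬□◇(¬r ∨ (s ∧ q)), w0
4. s ∧ q, w0
5. s, w0
6. q, w0
7. ¬◇(¬r ∨ (s ∧ q)), w1
8. ¬(¬r ∨ (s ∧ q)), w0
9. r, w0
10. ¬(s ∧ q), w0
11. ¬(¬r ∨ (s ∧ q)), w1
12. r, w1
13. ¬(s ∧ q), w1
14. ¬q, w0
Accessibility: w0Rw0, w0Rw1, w1Rw0, w1Rw1
Branch closes: q and ¬q both at w0.
Every branch closes (one shown): valid in S5.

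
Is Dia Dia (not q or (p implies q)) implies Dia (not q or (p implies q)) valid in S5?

Tableau for the negation not (Dia Dia (not q or (p implies q)) implies Dia (not q or (p implies q))):
1. not (Dia Dia (not q or (p implies q)) implies Dia (not q or (p implies q))), u
2. Dia Dia (not q or (p implies q)), u
3. not Dia (not q or (p implies q)), u
4. not (not q or (p implies q)), u
5. q, u
6. not (p implies q), u
7. p, u
8. not q, u
Accessibility: uRu
Branch closes: q and not q both at u.
Every branch of the negation's tableau closes; the branch above is one of them.

Valid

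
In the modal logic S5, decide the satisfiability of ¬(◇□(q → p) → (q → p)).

Unsatisfiable (every branch closes)

1. ¬(◇□(q → p) → (q → p)), 0
2. ◇□(q → p), 0
3. ¬(q → p), 0
4. q, 0
5. ¬p, 0
6. □(q → p), 1
7. q → p, 0
8. q → p, 1
9. p, 0
Accessibility: 0R0, 0R1, 1R0, 1R1
Branch closes: p and ¬p both at 0.
All branches of the tableau close; one closing branch shown above.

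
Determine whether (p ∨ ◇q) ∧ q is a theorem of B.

No, not valid

Tableau for the negation ¬((p ∨ ◇q) ∧ q):
1. ¬((p ∨ ◇q) ∧ q), 0
2. ¬q, 0   [¬∧-rule on 1 (branches; this branch)]
Accessibility: 0R0
The negation has an open branch (countermodel exists).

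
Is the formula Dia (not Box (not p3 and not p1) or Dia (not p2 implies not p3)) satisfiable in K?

1. Dia (not Box (not p3 and not p1) or Dia (not p2 implies not p3)), u
2. not Box (not p3 and not p1) or Dia (not p2 implies not p3), v   [Dia-rule on 1: fresh world v, uRv]
3. Dia (not p2 implies not p3), v   [or-rule on 2 (branches; this branch)]
4. not p2 implies not p3, w   [Dia-rule on 3: fresh world w, vRw]
5. not p3, w   [implies-rule on 4 (branches; this branch)]
Accessibility: uRv, vRw

Satisfiable (open branch found)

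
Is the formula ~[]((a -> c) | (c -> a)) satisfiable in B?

Unsatisfiable

1. ~[]((a -> c) | (c -> a)), 0
2. ~((a -> c) | (c -> a)), 1
3. ~(a -> c), 1
4. ~(c -> a), 1
5. a, 1
6. ~c, 1
7. c, 1
8. ~a, 1
Accessibility: 0R0, 0R1, 1R0, 1R1
Branch closes: c and ~c both at 1.
All branches of the tableau close; one closing branch shown above.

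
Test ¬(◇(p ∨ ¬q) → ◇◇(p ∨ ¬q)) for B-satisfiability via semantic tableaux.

No, unsatisfiable

1. ¬(◇(p ∨ ¬q) → ◇◇(p ∨ ¬q)), 0
2. ◇(p ∨ ¬q), 0
3. ¬◇◇(p ∨ ¬q), 0
4. ¬◇(p ∨ ¬q), 0
5. ¬(p ∨ ¬q), 0
6. ¬p, 0
7. q, 0
8. p ∨ ¬q, 1
9. ¬◇(p ∨ ¬q), 1
10. ¬(p ∨ ¬q), 1
11. ¬p, 1
12. q, 1
13. ¬q, 1
Accessibility: 0R0, 0R1, 1R0, 1R1
Branch closes: q and ¬q both at 1.
(One branch shown.) All branches close.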